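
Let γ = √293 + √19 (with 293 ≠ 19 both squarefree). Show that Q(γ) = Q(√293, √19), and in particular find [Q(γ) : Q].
[Q(γ) : Q] = 4 (equivalently, Q(γ) = Q(√293, √19))

Obviously Q(γ) ⊆ Q(√293, √19), and [Q(√293, √19):Q] = 4 (since 293, 19 are distinct squarefree integers > 1 with 5567 not a perfect square). To show equality we compute the minimal polynomial of γ. From γ = √293 + √19: γ^2 = 293 + 2√(5567) + 19 = 312 + 2√(5567), so γ^2 - 312 = 2√(5567); squaring, (γ^2 - 312)^2 = 4·5567, i.e. γ^4 - 624γ^2 + 97344 - 22268 = 0, i.e. γ^4 - 624γ^2 + 75076 = 0. So γ is a root of x^4 - 624x^2 + 75076. This polynomial is irreducible over Q: it has no rational root (each ±√293 ± √19 is irrational), and any factorization into two quadratics over Q would force √(5567) ∈ Q (pairing opposite roots) or √293, √19 ∈ Q (other pairings), all impossible. Hence [Q(γ):Q] = 4 = [Q(√293, √19):Q], so Q(γ) = Q(√293, √19).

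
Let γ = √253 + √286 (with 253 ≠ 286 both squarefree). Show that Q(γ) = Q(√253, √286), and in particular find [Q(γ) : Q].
[Q(γ) : Q] = 4 (equivalently, Q(γ) = Q(√253, √286))

Obviously Q(γ) ⊆ Q(√253, √286), and [Q(√253, √286):Q] = 4 (since 253, 286 are distinct squarefree integers > 1 with 72358 not a perfect square). To show equality we compute the minimal polynomial of γ. From γ = √253 + √286: γ^2 = 253 + 2√(72358) + 286 = 539 + 2√(72358), so γ^2 - 539 = 2√(72358); squaring, (γ^2 - 539)^2 = 4·72358, i.e. γ^4 - 1078γ^2 + 290521 - 289432 = 0, i.e. γ^4 - 1078γ^2 + 1089 = 0. So γ is a root of x^4 - 1078x^2 + 1089. This polynomial is irreducible over Q: it has no rational root (each ±√253 ± √286 is irrational), and any factorization into two quadratics over Q would force √(72358) ∈ Q (pairing opposite roots) or √253, √286 ∈ Q (other pairings), all impossible. Hence [Q(γ):Q] = 4 = [Q(√253, √286):Q], so Q(γ) = Q(√253, √286).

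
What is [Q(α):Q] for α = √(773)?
[Q(α):Q] = 2

[Q(α):Q] equals the degree of the minimal polynomial of α. Here α^2 = 773 and x^2 - 773 is irreducible (d = 773 is squarefree, ≠ 1, hence not a square), so deg(m_α) = 2. Thus [Q(α):Q] = 2.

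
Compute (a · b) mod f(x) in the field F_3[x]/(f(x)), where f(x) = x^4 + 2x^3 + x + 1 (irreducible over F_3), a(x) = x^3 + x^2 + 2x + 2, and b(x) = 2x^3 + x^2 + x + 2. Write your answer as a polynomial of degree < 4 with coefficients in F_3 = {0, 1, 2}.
a · b ≡ 2x^2 + 2x + 2 (mod f(x))

Multiply in F_3[x]: a(x)·b(x) = (x^3 + x^2 + 2x + 2)·(2x^3 + x^2 + x + 2) = 2x^6 + 1. This has degree ≥ 4, so divide by f(x) over F_3: 2x^6 + 1 = (2x^2 + 2x + 2)·(x^4 + 2x^3 + x + 1) + (2x^2 + 2x + 2). Hence a·b ≡ 2x^2 + 2x + 2 (mod f). (F_3[x]/(f) is a field with 3^4 = 81 elements since f is irreducible of degree 4.)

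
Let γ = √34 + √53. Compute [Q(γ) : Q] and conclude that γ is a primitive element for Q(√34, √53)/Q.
[Q(γ) : Q] = 4 (equivalently, Q(γ) = Q(√34, √53))

Obviously Q(γ) ⊆ Q(√34, √53), and [Q(√34, √53):Q] = 4 (since 34, 53 are distinct squarefree integers > 1 with 1802 not a perfect square). To show equality we compute the minimal polynomial of γ. From γ = √34 + √53: γ^2 = 34 + 2√(1802) + 53 = 87 + 2√(1802), so γ^2 - 87 = 2√(1802); squaring, (γ^2 - 87)^2 = 4·1802, i.e. γ^4 - 174γ^2 + 7569 - 7208 = 0, i.e. γ^4 - 174γ^2 + 361 = 0. So γ is a root of x^4 - 174x^2 + 361. This polynomial is irreducible over Q: it has no rational root (each ±√34 ± √53 is irrational), and any factorization into two quadratics over Q would force √(1802) ∈ Q (pairing opposite roots) or √34, √53 ∈ Q (other pairings), all impossible. Hence [Q(γ):Q] = 4 = [Q(√34, √53):Q], so Q(γ) = Q(√34, √53).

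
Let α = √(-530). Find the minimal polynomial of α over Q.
m_α(x) = x^2 + 530

α satisfies α^2 + 530 = 0, so x^2 + 530 annihilates α. Since d = -530 is squarefree and ≠ 1, it is not a perfect square in Q, so x^2 + 530 has no rational root and is therefore irreducible over Q (a degree-2 polynomial over a field is irreducible iff it has no root). Hence m_α(x) = x^2 + 530.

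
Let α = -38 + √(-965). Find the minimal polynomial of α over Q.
m_α(x) = x^2 + 76x + 2409

From α + 38 = √(-965), squaring gives (α + 38)^2 = -965, i.e. α^2 + 76α + 1444 = -965, so α^2 + 76α + 2409 = 0. The discriminant of x^2 + 76x + 2409 is (76)^2 - 4·(2409) = 5776 - 9636 = -3860, and 4·(-965) is not a perfect square in Q since -965 is squarefree and ≠ 1. Hence x^2 + 76x + 2409 is irreducible over Q and is the minimal polynomial of α.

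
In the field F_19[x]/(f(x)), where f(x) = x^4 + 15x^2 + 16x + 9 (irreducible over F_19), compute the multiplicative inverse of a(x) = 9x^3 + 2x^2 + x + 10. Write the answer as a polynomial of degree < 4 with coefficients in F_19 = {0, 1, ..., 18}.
a(x)^(-1) ≡ 8x^3 + 14x^2 + 17x (mod f(x))

Since f is irreducible over F_19, F_19[x]/(f) is a field and a(x) ≠ 0 has an inverse. Apply the extended Euclidean algorithm to f(x) and a(x) in F_19[x]: f(x) = (17x + 11)·a(x) + (14x^2 + 6x + 13);  a(x) = (2x + 2)·(14x^2 + 6x + 13) + (x + 3);  (14x^2 + 6x + 13) = (14x + 2)·(x + 3) + (7). The last nonzero remainder is the constant 7 = gcd(f, a) in F_19. Back-substituting through the division chain expresses 7 = s(x)·a(x) + t(x)·f(x) with s(x) ≡ 18x^3 + 3x^2 + 5x (mod f), so (18x^3 + 3x^2 + 5x)·a(x) ≡ 7 (mod f). Multiplying by 7^(-1) ≡ 11 in F_19 gives a(x)^(-1) ≡ 11·(18x^3 + 3x^2 + 5x) ≡ 8x^3 + 14x^2 + 17x (mod f). Check: (9x^3 + 2x^2 + x + 10)·(8x^3 + 14x^2 + 17x) = 15x^6 + 9x^5 + 18x^4 + 14x^3 + 5x^2 + 18x ≡ 1 (mod x^4 + 15x^2 + 16x + 9).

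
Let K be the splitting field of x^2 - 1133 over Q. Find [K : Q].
[K : Q] = 2

f(x) = x^2 - 1133 factors as (x - √1133)(x + √1133). The splitting field is K = Q(√1133). Since 1133 is squarefree and > 1, it is not a perfect square, so x^2 - 1133 is irreducible over Q and [Q(√1133) : Q] = 2. Hence [K : Q] = 2.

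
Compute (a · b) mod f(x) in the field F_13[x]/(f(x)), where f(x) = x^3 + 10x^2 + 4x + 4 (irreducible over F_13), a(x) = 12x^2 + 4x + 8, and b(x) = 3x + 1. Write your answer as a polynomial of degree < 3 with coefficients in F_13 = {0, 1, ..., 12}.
a · b ≡ 2x^2 + x + 7 (mod f(x))

Multiply in F_13[x]: a(x)·b(x) = (12x^2 + 4x + 8)·(3x + 1) = 10x^3 + 11x^2 + 2x + 8. This has degree ≥ 3, so divide by f(x) over F_13: 10x^3 + 11x^2 + 2x + 8 = (10)·(x^3 + 10x^2 + 4x + 4) + (2x^2 + x + 7). Hence a·b ≡ 2x^2 + x + 7 (mod f). (F_13[x]/(f) is a field with 13^3 = 2197 elements since f is irreducible of degree 3.)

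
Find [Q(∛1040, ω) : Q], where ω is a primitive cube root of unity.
[Q(∛1040, ω) : Q] = 6

[Q(∛1040):Q] = 3 (min poly x^3 - 1040, irreducible since 1040 is not a perfect cube). [Q(ω):Q] = 2 (min poly x^2 + x + 1). Since Q(∛1040) ⊂ R and ω ∉ R, we have ω ∉ Q(∛1040), so x^2 + x + 1 remains irreducible over Q(∛1040) and [Q(∛1040, ω) : Q(∛1040)] = 2. By the tower law, [Q(∛1040, ω) : Q] = 3 · 2 = 6. (In fact Q(∛1040, ω) is the splitting field of x^3 - 1040 over Q.)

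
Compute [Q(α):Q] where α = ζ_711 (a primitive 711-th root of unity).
[Q(α):Q] = 468

The minimal polynomial of ζ_711 over Q is the 711-th cyclotomic polynomial Φ_711(x), which is irreducible over Q and has degree φ(711) = 468. Hence [Q(α):Q] = φ(711) = 468.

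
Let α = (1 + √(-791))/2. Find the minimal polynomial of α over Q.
m_α(x) = x^2 - x + 198

From 2α - 1 = √(-791), squaring gives (2α - 1)^2 = -791, i.e. 4α^2 - 4α + 1 = -791, so α^2 - α + (1 + 791)/4 = 0. Since -791 ≡ 1 (mod 4), (1 + 791)/4 = 198 ∈ Z. The polynomial x^2 - x + 198 has discriminant 1 - 4·(198) = -791, which is not a perfect square in Q (d = -791 is squarefree and ≠ 1), so x^2 - x + 198 is irreducible over Q. It is the minimal polynomial of α.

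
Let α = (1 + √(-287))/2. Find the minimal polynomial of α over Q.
m_α(x) = x^2 - x + 72

From 2α - 1 = √(-287), squaring gives (2α - 1)^2 = -287, i.e. 4α^2 - 4α + 1 = -287, so α^2 - α + (1 + 287)/4 = 0. Since -287 ≡ 1 (mod 4), (1 + 287)/4 = 72 ∈ Z. The polynomial x^2 - x + 72 has discriminant 1 - 4·(72) = -287, which is not a perfect square in Q (d = -287 is squarefree and ≠ 1), so x^2 - x + 72 is irreducible over Q. It is the minimal polynomial of α.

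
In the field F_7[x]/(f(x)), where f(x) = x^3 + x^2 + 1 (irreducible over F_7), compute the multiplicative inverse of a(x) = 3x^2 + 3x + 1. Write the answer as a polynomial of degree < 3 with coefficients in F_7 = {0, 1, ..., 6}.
a(x)^(-1) ≡ 2x^2 + x + 4 (mod f(x))

Since f is irreducible over F_7, F_7[x]/(f) is a field and a(x) ≠ 0 has an inverse. Apply the extended Euclidean algorithm to f(x) and a(x) in F_7[x]: f(x) = (5x)·a(x) + (2x + 1);  a(x) = (5x + 6)·(2x + 1) + (2). The last nonzero remainder is the constant 2 = gcd(f, a) in F_7. Back-substituting through the division chain expresses 2 = s(x)·a(x) + t(x)·f(x) with s(x) ≡ 4x^2 + 2x + 1 (mod f), so (4x^2 + 2x + 1)·a(x) ≡ 2 (mod f). Multiplying by 2^(-1) ≡ 4 in F_7 gives a(x)^(-1) ≡ 4·(4x^2 + 2x + 1) ≡ 2x^2 + x + 4 (mod f). Check: (3x^2 + 3x + 1)·(2x^2 + x + 4) = 6x^4 + 2x^3 + 3x^2 + 6x + 4 ≡ 1 (mod x^3 + x^2 + 1).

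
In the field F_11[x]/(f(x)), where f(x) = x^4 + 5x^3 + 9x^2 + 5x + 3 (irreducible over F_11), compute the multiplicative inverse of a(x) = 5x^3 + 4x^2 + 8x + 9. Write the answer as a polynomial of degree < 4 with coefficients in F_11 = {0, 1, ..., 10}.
a(x)^(-1) ≡ 7x^3 + 7x^2 + 3x + 6 (mod f(x))

Since f is irreducible over F_11, F_11[x]/(f) is a field and a(x) ≠ 0 has an inverse. Apply the extended Euclidean algorithm to f(x) and a(x) in F_11[x]: f(x) = (9x + 7)·a(x) + (8x^2 + 6);  a(x) = (2x + 6)·(8x^2 + 6) + (7x + 6);  (8x^2 + 6) = (9x + 8)·(7x + 6) + (2). The last nonzero remainder is the constant 2 = gcd(f, a) in F_11. Back-substituting through the division chain expresses 2 = s(x)·a(x) + t(x)·f(x) with s(x) ≡ 3x^3 + 3x^2 + 6x + 1 (mod f), so (3x^3 + 3x^2 + 6x + 1)·a(x) ≡ 2 (mod f). Multiplying by 2^(-1) ≡ 6 in F_11 gives a(x)^(-1) ≡ 6·(3x^3 + 3x^2 + 6x + 1) ≡ 7x^3 + 7x^2 + 3x + 6 (mod f). Check: (5x^3 + 4x^2 + 8x + 9)·(7x^3 + 7x^2 + 3x + 6) = 2x^6 + 8x^5 + 7x^3 + x^2 + 9x + 10 ≡ 1 (mod x^4 + 5x^3 + 9x^2 + 5x + 3).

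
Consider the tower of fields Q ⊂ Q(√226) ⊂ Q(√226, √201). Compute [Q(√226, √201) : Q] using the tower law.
[Q(√226, √201) : Q] = 4

[Q(√226):Q] = 2 (min poly x^2 - 226, irreducible since 226 is squarefree > 1). For the top step, suppose √201 ∈ Q(√226), say √201 = c + d√226 with c, d ∈ Q. Squaring: 201 = c^2 + 226d^2 + 2cd√226. Since √226 ∉ Q this forces 2cd = 0. If d = 0 then √201 = c ∈ Q, contradicting 201 squarefree > 1. If c = 0 then 201 = 226d^2, so 226·201 = (226d)^2 is a perfect square in Q — but 226·201 = 45426 is not a perfect square (since 226 and 201 are distinct squarefree integers). Contradiction. Hence √201 ∉ Q(√226), so x^2 - 201 stays irreducible over Q(√226) and [Q(√226, √201) : Q(√226)] = 2. By the tower law, [Q(√226, √201) : Q] = 2 · 2 = 4.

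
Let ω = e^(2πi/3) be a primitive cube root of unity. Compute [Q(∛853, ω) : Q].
[Q(∛853, ω) : Q] = 6

[Q(∛853):Q] = 3 (min poly x^3 - 853, irreducible since 853 is not a perfect cube). [Q(ω):Q] = 2 (min poly x^2 + x + 1). Since Q(∛853) ⊂ R and ω ∉ R, we have ω ∉ Q(∛853), so x^2 + x + 1 remains irreducible over Q(∛853) and [Q(∛853, ω) : Q(∛853)] = 2. By the tower law, [Q(∛853, ω) : Q] = 3 · 2 = 6. (In fact Q(∛853, ω) is the splitting field of x^3 - 853 over Q.)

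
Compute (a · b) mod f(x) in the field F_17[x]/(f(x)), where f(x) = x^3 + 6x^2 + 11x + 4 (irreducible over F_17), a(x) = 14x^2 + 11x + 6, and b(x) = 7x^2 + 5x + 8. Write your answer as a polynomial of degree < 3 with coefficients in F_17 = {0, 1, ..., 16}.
a · b ≡ 9x^2 + 4x + 10 (mod f(x))

Multiply in F_17[x]: a(x)·b(x) = (14x^2 + 11x + 6)·(7x^2 + 5x + 8) = 13x^4 + 11x^3 + 5x^2 + 16x + 14. This has degree ≥ 3, so divide by f(x) over F_17: 13x^4 + 11x^3 + 5x^2 + 16x + 14 = (13x + 1)·(x^3 + 6x^2 + 11x + 4) + (9x^2 + 4x + 10). Hence a·b ≡ 9x^2 + 4x + 10 (mod f). (F_17[x]/(f) is a field with 17^3 = 4913 elements since f is irreducible of degree 3.)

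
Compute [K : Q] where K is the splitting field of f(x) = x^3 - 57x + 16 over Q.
[K : Q] = 6

By the rational root test, any rational root of the monic integer polynomial f(x) = x^3 - 57x + 16 must be an integer dividing the constant term 16, i.e. one of ±{1, 2, 4, 8, 16}. Evaluating: f(1) = -40, f(-1) = 72, f(2) = -90, f(-2) = 122, f(4) = -148, f(-4) = 180, f(8) = 72, f(-8) = -40, f(16) = 3200, f(-16) = -3168; none is 0, so f has no rational root and is therefore irreducible over Q (a cubic with no linear factor over a field is irreducible). For an irreducible cubic, the Galois group is A_3 or S_3 according as the discriminant disc(f) = -4a^3 - 27b^2 = -4·(-57)^3 - 27·(16)^2 = 733860 is or is not a square in Q. Here disc(f) = 733860 is not a perfect square in Q, so the Galois group of f over Q is not contained in A_3 and must be all of S_3. The splitting field has degree |S_3| = 6 over Q, so [K : Q] = 6.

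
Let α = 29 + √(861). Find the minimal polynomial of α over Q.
m_α(x) = x^2 - 58x - 20

From α - 29 = √(861), squaring gives (α - 29)^2 = 861, i.e. α^2 - 58α + 841 = 861, so α^2 - 58α - 20 = 0. The discriminant of x^2 - 58x - 20 is (-58)^2 - 4·(-20) = 3364 + 80 = 3444, and 4·(861) is not a perfect square in Q since 861 is squarefree and ≠ 1. Hence x^2 - 58x - 20 is irreducible over Q and is the minimal polynomial of α.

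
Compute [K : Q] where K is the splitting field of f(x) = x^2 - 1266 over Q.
[K : Q] = 2

f(x) = x^2 - 1266 factors as (x - √1266)(x + √1266). The splitting field is K = Q(√1266). Since 1266 is squarefree and > 1, it is not a perfect square, so x^2 - 1266 is irreducible over Q and [Q(√1266) : Q] = 2. Hence [K : Q] = 2.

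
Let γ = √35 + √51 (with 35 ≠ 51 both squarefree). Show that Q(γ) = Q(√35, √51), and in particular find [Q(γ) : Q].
[Q(γ) : Q] = 4 (equivalently, Q(γ) = Q(√35, √51))

Obviously Q(γ) ⊆ Q(√35, √51), and [Q(√35, √51):Q] = 4 (since 35, 51 are distinct squarefree integers > 1 with 1785 not a perfect square). To show equality we compute the minimal polynomial of γ. From γ = √35 + √51: γ^2 = 35 + 2√(1785) + 51 = 86 + 2√(1785), so γ^2 - 86 = 2√(1785); squaring, (γ^2 - 86)^2 = 4·1785, i.e. γ^4 - 172γ^2 + 7396 - 7140 = 0, i.e. γ^4 - 172γ^2 + 256 = 0. So γ is a root of x^4 - 172x^2 + 256. This polynomial is irreducible over Q: it has no rational root (each ±√35 ± √51 is irrational), and any factorization into two quadratics over Q would force √(1785) ∈ Q (pairing opposite roots) or √35, √51 ∈ Q (other pairings), all impossible. Hence [Q(γ):Q] = 4 = [Q(√35, √51):Q], so Q(γ) = Q(√35, √51).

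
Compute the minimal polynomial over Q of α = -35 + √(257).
m_α(x) = x^2 + 70x + 968

From α + 35 = √(257), squaring gives (α + 35)^2 = 257, i.e. α^2 + 70α + 1225 = 257, so α^2 + 70α + 968 = 0. The discriminant of x^2 + 70x + 968 is (70)^2 - 4·(968) = 4900 - 3872 = 1028, and 4·(257) is not a perfect square in Q since 257 is squarefree and ≠ 1. Hence x^2 + 70x + 968 is irreducible over Q and is the minimal polynomial of α.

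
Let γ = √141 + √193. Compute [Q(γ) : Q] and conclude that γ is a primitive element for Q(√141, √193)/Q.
[Q(γ) : Q] = 4 (equivalently, Q(γ) = Q(√141, √193))

Obviously Q(γ) ⊆ Q(√141, √193), and [Q(√141, √193):Q] = 4 (since 141, 193 are distinct squarefree integers > 1 with 27213 not a perfect square). To show equality we compute the minimal polynomial of γ. From γ = √141 + √193: γ^2 = 141 + 2√(27213) + 193 = 334 + 2√(27213), so γ^2 - 334 = 2√(27213); squaring, (γ^2 - 334)^2 = 4·27213, i.e. γ^4 - 668γ^2 + 111556 - 108852 = 0, i.e. γ^4 - 668γ^2 + 2704 = 0. So γ is a root of x^4 - 668x^2 + 2704. This polynomial is irreducible over Q: it has no rational root (each ±√141 ± √193 is irrational), and any factorization into two quadratics over Q would force √(27213) ∈ Q (pairing opposite roots) or √141, √193 ∈ Q (other pairings), all impossible. Hence [Q(γ):Q] = 4 = [Q(√141, √193):Q], so Q(γ) = Q(√141, √193).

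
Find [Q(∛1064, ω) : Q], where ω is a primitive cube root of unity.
[Q(∛1064, ω) : Q] = 6

[Q(∛1064):Q] = 3 (min poly x^3 - 1064, irreducible since 1064 is not a perfect cube). [Q(ω):Q] = 2 (min poly x^2 + x + 1). Since Q(∛1064) ⊂ R and ω ∉ R, we have ω ∉ Q(∛1064), so x^2 + x + 1 remains irreducible over Q(∛1064) and [Q(∛1064, ω) : Q(∛1064)] = 2. By the tower law, [Q(∛1064, ω) : Q] = 3 · 2 = 6. (In fact Q(∛1064, ω) is the splitting field of x^3 - 1064 over Q.)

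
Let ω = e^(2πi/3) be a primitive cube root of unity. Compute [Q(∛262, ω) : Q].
[Q(∛262, ω) : Q] = 6

[Q(∛262):Q] = 3 (min poly x^3 - 262, irreducible since 262 is not a perfect cube). [Q(ω):Q] = 2 (min poly x^2 + x + 1). Since Q(∛262) ⊂ R and ω ∉ R, we have ω ∉ Q(∛262), so x^2 + x + 1 remains irreducible over Q(∛262) and [Q(∛262, ω) : Q(∛262)] = 2. By the tower law, [Q(∛262, ω) : Q] = 3 · 2 = 6. (In fact Q(∛262, ω) is the splitting field of x^3 - 262 over Q.)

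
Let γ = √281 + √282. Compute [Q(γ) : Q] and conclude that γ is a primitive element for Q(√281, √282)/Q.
[Q(γ) : Q] = 4 (equivalently, Q(γ) = Q(√281, √282))

Obviously Q(γ) ⊆ Q(√281, √282), and [Q(√281, √282):Q] = 4 (since 281, 282 are distinct squarefree integers > 1 with 79242 not a perfect square). To show equality we compute the minimal polynomial of γ. From γ = √281 + √282: γ^2 = 281 + 2√(79242) + 282 = 563 + 2√(79242), so γ^2 - 563 = 2√(79242); squaring, (γ^2 - 563)^2 = 4·79242, i.e. γ^4 - 1126γ^2 + 316969 - 316968 = 0, i.e. γ^4 - 1126γ^2 + 1 = 0. So γ is a root of x^4 - 1126x^2 + 1. This polynomial is irreducible over Q: it has no rational root (each ±√281 ± √282 is irrational), and any factorization into two quadratics over Q would force √(79242) ∈ Q (pairing opposite roots) or √281, √282 ∈ Q (other pairings), all impossible. Hence [Q(γ):Q] = 4 = [Q(√281, √282):Q], so Q(γ) = Q(√281, √282).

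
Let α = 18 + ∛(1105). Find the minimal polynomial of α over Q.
m_α(x) = x^3 - 54x^2 + 972x - 6937

Set β = α - 18 = ∛(1105), so β^3 = 1105. Then (α - 18)^3 - 1105 = 0, i.e. α is a root of g(x) = (x - 18)^3 - 1105 = x^3 - 54x^2 + 972x - 6937. Since g(x) = h(x - 18) where h(x) = x^3 - 1105, and h is irreducible over Q (because 1105 is not a perfect cube, so h has no rational root, and a monic cubic with no rational root is irreducible), g is also irreducible (irreducibility is preserved under the substitution x → x - 18). Hence m_α(x) = x^3 - 54x^2 + 972x - 6937.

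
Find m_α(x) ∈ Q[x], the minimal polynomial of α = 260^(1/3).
m_α(x) = x^3 - 260

α satisfies α^3 = 260, so x^3 - 260 annihilates α. By the rational root test, a rational root p/q (in lowest terms) of x^3 - 260 would satisfy p^3 = 260 q^3, forcing q = 1 and p^3 = 260; but 260 is not a perfect cube, contradiction. A monic cubic over Q with no rational root is irreducible (any nontrivial factorization would include a linear factor). Hence x^3 - 260 is the minimal polynomial of α, and in particular [Q(α):Q] = 3.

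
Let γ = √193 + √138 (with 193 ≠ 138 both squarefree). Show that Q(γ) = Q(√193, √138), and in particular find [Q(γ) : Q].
[Q(γ) : Q] = 4 (equivalently, Q(γ) = Q(√193, √138))

Obviously Q(γ) ⊆ Q(√193, √138), and [Q(√193, √138):Q] = 4 (since 193, 138 are distinct squarefree integers > 1 with 26634 not a perfect square). To show equality we compute the minimal polynomial of γ. From γ = √193 + √138: γ^2 = 193 + 2√(26634) + 138 = 331 + 2√(26634), so γ^2 - 331 = 2√(26634); squaring, (γ^2 - 331)^2 = 4·26634, i.e. γ^4 - 662γ^2 + 109561 - 106536 = 0, i.e. γ^4 - 662γ^2 + 3025 = 0. So γ is a root of x^4 - 662x^2 + 3025. This polynomial is irreducible over Q: it has no rational root (each ±√193 ± √138 is irrational), and any factorization into two quadratics over Q would force √(26634) ∈ Q (pairing opposite roots) or √193, √138 ∈ Q (other pairings), all impossible. Hence [Q(γ):Q] = 4 = [Q(√193, √138):Q], so Q(γ) = Q(√193, √138).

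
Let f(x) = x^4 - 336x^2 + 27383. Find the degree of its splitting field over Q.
[K : Q] = 4

Solving the quadratic in x^2: x^2 = (336 ± √(336^2 - 4·27383))/2 = (336 ± √3364)/2 = (336 ± 58)/2, giving x^2 = 139 or x^2 = 197. So f(x) = (x^2 - 139)(x^2 - 197) and the roots of f are ±√139, ±√197. Hence the splitting field is K = Q(√139, √197). Since 139 and 197 are distinct squarefree integers > 1, their product 27383 is not a perfect square, so √197 ∉ Q(√139). By the tower law [K:Q] = [Q(√139,√197):Q(√139)] · [Q(√139):Q] = 2 · 2 = 4.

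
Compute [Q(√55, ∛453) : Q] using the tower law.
[Q(√55, ∛453) : Q] = 6

Let L = Q(√55, ∛453). Since Q(√55) ⊂ L and [Q(√55):Q] = 2, the tower law gives 2 | [L:Q]. Likewise Q(∛453) ⊂ L with [Q(∛453):Q] = 3 (because 453 is not a perfect cube), so 3 | [L:Q]. As gcd(2,3) = 1, [L:Q] is divisible by 6. Conversely L is generated over Q by √55 and ∛453, so [L:Q] ≤ 2·3 = 6. Therefore [Q(√55, ∛453) : Q] = 6.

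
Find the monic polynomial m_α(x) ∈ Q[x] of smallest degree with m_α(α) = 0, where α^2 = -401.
m_α(x) = x^2 + 401

α satisfies α^2 + 401 = 0, so x^2 + 401 annihilates α. Since d = -401 is squarefree and ≠ 1, it is not a perfect square in Q, so x^2 + 401 has no rational root and is therefore irreducible over Q (a degree-2 polynomial over a field is irreducible iff it has no root). Hence m_α(x) = x^2 + 401.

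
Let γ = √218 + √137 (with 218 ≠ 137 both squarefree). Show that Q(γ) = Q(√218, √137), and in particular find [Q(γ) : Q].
[Q(γ) : Q] = 4 (equivalently, Q(γ) = Q(√218, √137))

Obviously Q(γ) ⊆ Q(√218, √137), and [Q(√218, √137):Q] = 4 (since 218, 137 are distinct squarefree integers > 1 with 29866 not a perfect square). To show equality we compute the minimal polynomial of γ. From γ = √218 + √137: γ^2 = 218 + 2√(29866) + 137 = 355 + 2√(29866), so γ^2 - 355 = 2√(29866); squaring, (γ^2 - 355)^2 = 4·29866, i.e. γ^4 - 710γ^2 + 126025 - 119464 = 0, i.e. γ^4 - 710γ^2 + 6561 = 0. So γ is a root of x^4 - 710x^2 + 6561. This polynomial is irreducible over Q: it has no rational root (each ±√218 ± √137 is irrational), and any factorization into two quadratics over Q would force √(29866) ∈ Q (pairing opposite roots) or √218, √137 ∈ Q (other pairings), all impossible. Hence [Q(γ):Q] = 4 = [Q(√218, √137):Q], so Q(γ) = Q(√218, √137).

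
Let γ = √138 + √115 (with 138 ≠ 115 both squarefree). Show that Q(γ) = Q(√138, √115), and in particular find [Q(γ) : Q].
[Q(γ) : Q] = 4 (equivalently, Q(γ) = Q(√138, √115))

Obviously Q(γ) ⊆ Q(√138, √115), and [Q(√138, √115):Q] = 4 (since 138, 115 are distinct squarefree integers > 1 with 15870 not a perfect square). To show equality we compute the minimal polynomial of γ. From γ = √138 + √115: γ^2 = 138 + 2√(15870) + 115 = 253 + 2√(15870), so γ^2 - 253 = 2√(15870); squaring, (γ^2 - 253)^2 = 4·15870, i.e. γ^4 - 506γ^2 + 64009 - 63480 = 0, i.e. γ^4 - 506γ^2 + 529 = 0. So γ is a root of x^4 - 506x^2 + 529. This polynomial is irreducible over Q: it has no rational root (each ±√138 ± √115 is irrational), and any factorization into two quadratics over Q would force √(15870) ∈ Q (pairing opposite roots) or √138, √115 ∈ Q (other pairings), all impossible. Hence [Q(γ):Q] = 4 = [Q(√138, √115):Q], so Q(γ) = Q(√138, √115).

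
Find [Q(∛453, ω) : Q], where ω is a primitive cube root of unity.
[Q(∛453, ω) : Q] = 6

[Q(∛453):Q] = 3 (min poly x^3 - 453, irreducible since 453 is not a perfect cube). [Q(ω):Q] = 2 (min poly x^2 + x + 1). Since Q(∛453) ⊂ R and ω ∉ R, we have ω ∉ Q(∛453), so x^2 + x + 1 remains irreducible over Q(∛453) and [Q(∛453, ω) : Q(∛453)] = 2. By the tower law, [Q(∛453, ω) : Q] = 3 · 2 = 6. (In fact Q(∛453, ω) is the splitting field of x^3 - 453 over Q.)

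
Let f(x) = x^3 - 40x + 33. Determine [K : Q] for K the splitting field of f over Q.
[K : Q] = 6

By the rational root test, any rational root of the monic integer polynomial f(x) = x^3 - 40x + 33 must be an integer dividing the constant term 33, i.e. one of ±{1, 3, 11, 33}. Evaluating: f(1) = -6, f(-1) = 72, f(3) = -60, f(-3) = 126, f(11) = 924, f(-11) = -858, f(33) = 34650, f(-33) = -34584; none is 0, so f has no rational root and is therefore irreducible over Q (a cubic with no linear factor over a field is irreducible). For an irreducible cubic, the Galois group is A_3 or S_3 according as the discriminant disc(f) = -4a^3 - 27b^2 = -4·(-40)^3 - 27·(33)^2 = 226597 is or is not a square in Q. Here disc(f) = 226597 is not a perfect square in Q, so the Galois group of f over Q is not contained in A_3 and must be all of S_3. The splitting field has degree |S_3| = 6 over Q, so [K : Q] = 6.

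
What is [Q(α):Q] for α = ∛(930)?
[Q(α):Q] = 3

The minimal polynomial of α is x^3 - 930, irreducible over Q since 930 is not a perfect cube (so x^3 - 930 has no rational root). Hence [Q(α):Q] = deg(m_α) = 3.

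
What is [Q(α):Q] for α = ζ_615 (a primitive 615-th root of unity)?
[Q(α):Q] = 320

The minimal polynomial of ζ_615 over Q is the 615-th cyclotomic polynomial Φ_615(x), which is irreducible over Q and has degree φ(615) = 320. Hence [Q(α):Q] = φ(615) = 320.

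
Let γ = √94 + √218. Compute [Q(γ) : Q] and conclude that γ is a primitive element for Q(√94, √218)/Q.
[Q(γ) : Q] = 4 (equivalently, Q(γ) = Q(√94, √218))

Obviously Q(γ) ⊆ Q(√94, √218), and [Q(√94, √218):Q] = 4 (since 94, 218 are distinct squarefree integers > 1 with 20492 not a perfect square). To show equality we compute the minimal polynomial of γ. From γ = √94 + √218: γ^2 = 94 + 2√(20492) + 218 = 312 + 2√(20492), so γ^2 - 312 = 2√(20492); squaring, (γ^2 - 312)^2 = 4·20492, i.e. γ^4 - 624γ^2 + 97344 - 81968 = 0, i.e. γ^4 - 624γ^2 + 15376 = 0. So γ is a root of x^4 - 624x^2 + 15376. This polynomial is irreducible over Q: it has no rational root (each ±√94 ± √218 is irrational), and any factorization into two quadratics over Q would force √(20492) ∈ Q (pairing opposite roots) or √94, √218 ∈ Q (other pairings), all impossible. Hence [Q(γ):Q] = 4 = [Q(√94, √218):Q], so Q(γ) = Q(√94, √218).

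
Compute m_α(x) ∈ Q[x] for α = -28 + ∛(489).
m_α(x) = x^3 + 84x^2 + 2352x + 21463

Set β = α + 28 = ∛(489), so β^3 = 489. Then (α + 28)^3 - 489 = 0, i.e. α is a root of g(x) = (x + 28)^3 - 489 = x^3 + 84x^2 + 2352x + 21463. Since g(x) = h(x + 28) where h(x) = x^3 - 489, and h is irreducible over Q (because 489 is not a perfect cube, so h has no rational root, and a monic cubic with no rational root is irreducible), g is also irreducible (irreducibility is preserved under the substitution x → x + 28). Hence m_α(x) = x^3 + 84x^2 + 2352x + 21463.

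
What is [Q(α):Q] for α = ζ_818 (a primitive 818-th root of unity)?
[Q(α):Q] = 408

The minimal polynomial of ζ_818 over Q is the 818-th cyclotomic polynomial Φ_818(x), which is irreducible over Q and has degree φ(818) = 408. Hence [Q(α):Q] = φ(818) = 408.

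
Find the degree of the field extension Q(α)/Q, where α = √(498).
[Q(α):Q] = 2

[Q(α):Q] equals the degree of the minimal polynomial of α. Here α^2 = 498 and x^2 - 498 is irreducible (d = 498 is squarefree, ≠ 1, hence not a square), so deg(m_α) = 2. Thus [Q(α):Q] = 2.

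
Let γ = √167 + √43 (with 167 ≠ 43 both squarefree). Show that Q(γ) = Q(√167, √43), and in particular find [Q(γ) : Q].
[Q(γ) : Q] = 4 (equivalently, Q(γ) = Q(√167, √43))

Obviously Q(γ) ⊆ Q(√167, √43), and [Q(√167, √43):Q] = 4 (since 167, 43 are distinct squarefree integers > 1 with 7181 not a perfect square). To show equality we compute the minimal polynomial of γ. From γ = √167 + √43: γ^2 = 167 + 2√(7181) + 43 = 210 + 2√(7181), so γ^2 - 210 = 2√(7181); squaring, (γ^2 - 210)^2 = 4·7181, i.e. γ^4 - 420γ^2 + 44100 - 28724 = 0, i.e. γ^4 - 420γ^2 + 15376 = 0. So γ is a root of x^4 - 420x^2 + 15376. This polynomial is irreducible over Q: it has no rational root (each ±√167 ± √43 is irrational), and any factorization into two quadratics over Q would force √(7181) ∈ Q (pairing opposite roots) or √167, √43 ∈ Q (other pairings), all impossible. Hence [Q(γ):Q] = 4 = [Q(√167, √43):Q], so Q(γ) = Q(√167, √43).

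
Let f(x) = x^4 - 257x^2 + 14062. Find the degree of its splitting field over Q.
[K : Q] = 4

Solving the quadratic in x^2: x^2 = (257 ± √(257^2 - 4·14062))/2 = (257 ± √9801)/2 = (257 ± 99)/2, giving x^2 = 178 or x^2 = 79. So f(x) = (x^2 - 178)(x^2 - 79) and the roots of f are ±√178, ±√79. Hence the splitting field is K = Q(√178, √79). Since 178 and 79 are distinct squarefree integers > 1, their product 14062 is not a perfect square, so √79 ∉ Q(√178). By the tower law [K:Q] = [Q(√178,√79):Q(√178)] · [Q(√178):Q] = 2 · 2 = 4.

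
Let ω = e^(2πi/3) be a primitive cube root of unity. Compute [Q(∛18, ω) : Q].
[Q(∛18, ω) : Q] = 6

[Q(∛18):Q] = 3 (min poly x^3 - 18, irreducible since 18 is not a perfect cube). [Q(ω):Q] = 2 (min poly x^2 + x + 1). Since Q(∛18) ⊂ R and ω ∉ R, we have ω ∉ Q(∛18), so x^2 + x + 1 remains irreducible over Q(∛18) and [Q(∛18, ω) : Q(∛18)] = 2. By the tower law, [Q(∛18, ω) : Q] = 3 · 2 = 6. (In fact Q(∛18, ω) is the splitting field of x^3 - 18 over Q.)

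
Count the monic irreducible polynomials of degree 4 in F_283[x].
There are 1603541958 monic irreducible polynomials of degree 4 over F_283

Each element of F_{283^4} that lies in no proper subfield is a root of exactly one monic irreducible of degree 4 over F_283, and each such polynomial has 4 distinct roots in F_{283^4}. By Möbius inversion the count is N_283(4) = (1/4) Σ_{d|4} μ(4/d) · 283^d = (1/4)(μ(4)·283^1 + μ(2)·283^2 + μ(1)·283^4) = 6414167832/4 = 1603541958.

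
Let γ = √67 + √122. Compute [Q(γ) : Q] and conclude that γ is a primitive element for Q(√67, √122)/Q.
[Q(γ) : Q] = 4 (equivalently, Q(γ) = Q(√67, √122))

Obviously Q(γ) ⊆ Q(√67, √122), and [Q(√67, √122):Q] = 4 (since 67, 122 are distinct squarefree integers > 1 with 8174 not a perfect square). To show equality we compute the minimal polynomial of γ. From γ = √67 + √122: γ^2 = 67 + 2√(8174) + 122 = 189 + 2√(8174), so γ^2 - 189 = 2√(8174); squaring, (γ^2 - 189)^2 = 4·8174, i.e. γ^4 - 378γ^2 + 35721 - 32696 = 0, i.e. γ^4 - 378γ^2 + 3025 = 0. So γ is a root of x^4 - 378x^2 + 3025. This polynomial is irreducible over Q: it has no rational root (each ±√67 ± √122 is irrational), and any factorization into two quadratics over Q would force √(8174) ∈ Q (pairing opposite roots) or √67, √122 ∈ Q (other pairings), all impossible. Hence [Q(γ):Q] = 4 = [Q(√67, √122):Q], so Q(γ) = Q(√67, √122).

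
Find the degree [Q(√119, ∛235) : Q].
[Q(√119, ∛235) : Q] = 6

Let L = Q(√119, ∛235). Since Q(√119) ⊂ L and [Q(√119):Q] = 2, the tower law gives 2 | [L:Q]. Likewise Q(∛235) ⊂ L with [Q(∛235):Q] = 3 (because 235 is not a perfect cube), so 3 | [L:Q]. As gcd(2,3) = 1, [L:Q] is divisible by 6. Conversely L is generated over Q by √119 and ∛235, so [L:Q] ≤ 2·3 = 6. Therefore [Q(√119, ∛235) : Q] = 6.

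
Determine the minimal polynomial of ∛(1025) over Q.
m_α(x) = x^3 - 1025

α satisfies α^3 = 1025, so x^3 - 1025 annihilates α. By the rational root test, a rational root p/q (in lowest terms) of x^3 - 1025 would satisfy p^3 = 1025 q^3, forcing q = 1 and p^3 = 1025; but 1025 is not a perfect cube, contradiction. A monic cubic over Q with no rational root is irreducible (any nontrivial factorization would include a linear factor). Hence x^3 - 1025 is the minimal polynomial of α, and in particular [Q(α):Q] = 3.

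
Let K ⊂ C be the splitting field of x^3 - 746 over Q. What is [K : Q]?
[K : Q] = 6

The roots of x^3 - 746 are ∛746, ω∛746, ω^2∛746 where ω = e^(2πi/3) is a primitive cube root of unity, so K = Q(∛746, ω). Now [Q(∛746):Q] = 3 (since 746 is not a perfect cube, x^3 - 746 is irreducible) and [Q(ω):Q] = 2. Both 2 and 3 divide [K:Q], and [K:Q] ≤ 3·2 = 6, so [K:Q] = 6. (Equivalently: Q(∛746) ⊂ R but ω ∉ R, so [K : Q(∛746)] = 2.)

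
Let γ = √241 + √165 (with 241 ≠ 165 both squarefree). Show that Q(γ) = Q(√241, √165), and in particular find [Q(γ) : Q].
[Q(γ) : Q] = 4 (equivalently, Q(γ) = Q(√241, √165))

Obviously Q(γ) ⊆ Q(√241, √165), and [Q(√241, √165):Q] = 4 (since 241, 165 are distinct squarefree integers > 1 with 39765 not a perfect square). To show equality we compute the minimal polynomial of γ. From γ = √241 + √165: γ^2 = 241 + 2√(39765) + 165 = 406 + 2√(39765), so γ^2 - 406 = 2√(39765); squaring, (γ^2 - 406)^2 = 4·39765, i.e. γ^4 - 812γ^2 + 164836 - 159060 = 0, i.e. γ^4 - 812γ^2 + 5776 = 0. So γ is a root of x^4 - 812x^2 + 5776. This polynomial is irreducible over Q: it has no rational root (each ±√241 ± √165 is irrational), and any factorization into two quadratics over Q would force √(39765) ∈ Q (pairing opposite roots) or √241, √165 ∈ Q (other pairings), all impossible. Hence [Q(γ):Q] = 4 = [Q(√241, √165):Q], so Q(γ) = Q(√241, √165).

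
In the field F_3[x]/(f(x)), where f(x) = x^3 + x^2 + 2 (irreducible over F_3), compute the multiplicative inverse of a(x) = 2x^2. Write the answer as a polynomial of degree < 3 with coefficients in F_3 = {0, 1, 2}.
a(x)^(-1) ≡ 2x + 2 (mod f(x))

Since f is irreducible over F_3, F_3[x]/(f) is a field and a(x) ≠ 0 has an inverse. Apply the extended Euclidean algorithm to f(x) and a(x) in F_3[x]: f(x) = (2x + 2)·a(x) + (2). The last nonzero remainder is the constant 2 = gcd(f, a) in F_3. Back-substituting through the division chain expresses 2 = s(x)·a(x) + t(x)·f(x) with s(x) ≡ x + 1 (mod f), so (x + 1)·a(x) ≡ 2 (mod f). Multiplying by 2^(-1) ≡ 2 in F_3 gives a(x)^(-1) ≡ 2·(x + 1) ≡ 2x + 2 (mod f). Check: (2x^2)·(2x + 2) = x^3 + x^2 ≡ 1 (mod x^3 + x^2 + 2).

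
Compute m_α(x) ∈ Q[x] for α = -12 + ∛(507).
m_α(x) = x^3 + 36x^2 + 432x + 1221

Set β = α + 12 = ∛(507), so β^3 = 507. Then (α + 12)^3 - 507 = 0, i.e. α is a root of g(x) = (x + 12)^3 - 507 = x^3 + 36x^2 + 432x + 1221. Since g(x) = h(x + 12) where h(x) = x^3 - 507, and h is irreducible over Q (because 507 is not a perfect cube, so h has no rational root, and a monic cubic with no rational root is irreducible), g is also irreducible (irreducibility is preserved under the substitution x → x + 12). Hence m_α(x) = x^3 + 36x^2 + 432x + 1221.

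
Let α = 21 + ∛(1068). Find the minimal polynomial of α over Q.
m_α(x) = x^3 - 63x^2 + 1323x - 10329

Set β = α - 21 = ∛(1068), so β^3 = 1068. Then (α - 21)^3 - 1068 = 0, i.e. α is a root of g(x) = (x - 21)^3 - 1068 = x^3 - 63x^2 + 1323x - 10329. Since g(x) = h(x - 21) where h(x) = x^3 - 1068, and h is irreducible over Q (because 1068 is not a perfect cube, so h has no rational root, and a monic cubic with no rational root is irreducible), g is also irreducible (irreducibility is preserved under the substitution x → x - 21). Hence m_α(x) = x^3 - 63x^2 + 1323x - 10329.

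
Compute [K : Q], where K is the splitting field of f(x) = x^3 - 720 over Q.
[K : Q] = 6

The roots of x^3 - 720 are ∛720, ω∛720, ω^2∛720 where ω = e^(2πi/3) is a primitive cube root of unity, so K = Q(∛720, ω). Now [Q(∛720):Q] = 3 (since 720 is not a perfect cube, x^3 - 720 is irreducible) and [Q(ω):Q] = 2. Both 2 and 3 divide [K:Q], and [K:Q] ≤ 3·2 = 6, so [K:Q] = 6. (Equivalently: Q(∛720) ⊂ R but ω ∉ R, so [K : Q(∛720)] = 2.)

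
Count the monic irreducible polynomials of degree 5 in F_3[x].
There are 48 monic irreducible polynomials of degree 5 over F_3

Each element of F_{3^5} that lies in no proper subfield is a root of exactly one monic irreducible of degree 5 over F_3, and each such polynomial has 5 distinct roots in F_{3^5}. By Möbius inversion the count is N_3(5) = (1/5) Σ_{d|5} μ(5/d) · 3^d = (1/5)(μ(5)·3^1 + μ(1)·3^5) = 240/5 = 48.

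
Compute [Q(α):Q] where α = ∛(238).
[Q(α):Q] = 3

The minimal polynomial of α is x^3 - 238, irreducible over Q since 238 is not a perfect cube (so x^3 - 238 has no rational root). Hence [Q(α):Q] = deg(m_α) = 3.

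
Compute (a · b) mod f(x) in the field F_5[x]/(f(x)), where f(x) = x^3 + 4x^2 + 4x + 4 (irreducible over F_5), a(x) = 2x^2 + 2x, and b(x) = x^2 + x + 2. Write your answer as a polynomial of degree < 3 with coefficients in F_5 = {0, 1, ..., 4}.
a · b ≡ 4x^2 + 2x + 1 (mod f(x))

Multiply in F_5[x]: a(x)·b(x) = (2x^2 + 2x)·(x^2 + x + 2) = 2x^4 + 4x^3 + x^2 + 4x. This has degree ≥ 3, so divide by f(x) over F_5: 2x^4 + 4x^3 + x^2 + 4x = (2x + 1)·(x^3 + 4x^2 + 4x + 4) + (4x^2 + 2x + 1). Hence a·b ≡ 4x^2 + 2x + 1 (mod f). (F_5[x]/(f) is a field with 5^3 = 125 elements since f is irreducible of degree 3.)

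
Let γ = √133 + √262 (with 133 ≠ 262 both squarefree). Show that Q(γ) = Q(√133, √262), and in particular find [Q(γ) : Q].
[Q(γ) : Q] = 4 (equivalently, Q(γ) = Q(√133, √262))

Obviously Q(γ) ⊆ Q(√133, √262), and [Q(√133, √262):Q] = 4 (since 133, 262 are distinct squarefree integers > 1 with 34846 not a perfect square). To show equality we compute the minimal polynomial of γ. From γ = √133 + √262: γ^2 = 133 + 2√(34846) + 262 = 395 + 2√(34846), so γ^2 - 395 = 2√(34846); squaring, (γ^2 - 395)^2 = 4·34846, i.e. γ^4 - 790γ^2 + 156025 - 139384 = 0, i.e. γ^4 - 790γ^2 + 16641 = 0. So γ is a root of x^4 - 790x^2 + 16641. This polynomial is irreducible over Q: it has no rational root (each ±√133 ± √262 is irrational), and any factorization into two quadratics over Q would force √(34846) ∈ Q (pairing opposite roots) or √133, √262 ∈ Q (other pairings), all impossible. Hence [Q(γ):Q] = 4 = [Q(√133, √262):Q], so Q(γ) = Q(√133, √262).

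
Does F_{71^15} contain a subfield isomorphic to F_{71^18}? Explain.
No: F_{71^18} is not a subfield of F_{71^15}

F_{p^m} embeds in F_{p^n} iff m | n. Here 18 ∤ 15 (since 15 = 0·18 + 15 with remainder 15 ≠ 0), so F_{71^18} is not a subfield of F_{71^15}. Equivalently: if it were, the tower law would give 18 = [F_{71^18}:F_71] dividing [F_{71^15}:F_71] = 15, contradiction.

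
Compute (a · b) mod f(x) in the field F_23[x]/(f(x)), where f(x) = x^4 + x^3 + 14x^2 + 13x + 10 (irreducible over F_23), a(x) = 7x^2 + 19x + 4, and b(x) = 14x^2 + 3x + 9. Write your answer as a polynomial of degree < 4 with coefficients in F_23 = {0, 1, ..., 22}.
a · b ≡ 5x^3 + 13x + 22 (mod f(x))

Multiply in F_23[x]: a(x)·b(x) = (7x^2 + 19x + 4)·(14x^2 + 3x + 9) = 6x^4 + 11x^3 + 15x^2 + 22x + 13. This has degree ≥ 4, so divide by f(x) over F_23: 6x^4 + 11x^3 + 15x^2 + 22x + 13 = (6)·(x^4 + x^3 + 14x^2 + 13x + 10) + (5x^3 + 13x + 22). Hence a·b ≡ 5x^3 + 13x + 22 (mod f). (F_23[x]/(f) is a field with 23^4 = 279841 elements since f is irreducible of degree 4.)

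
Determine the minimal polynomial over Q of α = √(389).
m_α(x) = x^2 - 389

α satisfies α^2 - 389 = 0, so x^2 - 389 annihilates α. Since d = 389 is squarefree and ≠ 1, it is not a perfect square in Q, so x^2 - 389 has no rational root and is therefore irreducible over Q (a degree-2 polynomial over a field is irreducible iff it has no root). Hence m_α(x) = x^2 - 389.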